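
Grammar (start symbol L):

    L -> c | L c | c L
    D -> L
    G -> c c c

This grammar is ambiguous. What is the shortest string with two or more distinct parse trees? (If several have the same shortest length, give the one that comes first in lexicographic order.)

length 1: no string has ≥2 trees
length 2: c c has 2 parse trees

Two derivations of c c:
  L ⇒ L c ⇒ c c
  L ⇒ c L ⇒ c c

c c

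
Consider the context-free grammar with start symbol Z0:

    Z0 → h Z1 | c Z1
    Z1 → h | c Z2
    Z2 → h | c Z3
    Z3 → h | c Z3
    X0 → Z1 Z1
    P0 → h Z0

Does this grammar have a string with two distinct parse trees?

(X0, P0 are unreachable from Z0, so their rules don't affect L(Z0).) The reachable rules are right-linear with at most one rule per (nonterminal, next-terminal) pair. Each input token forces the next rule, so parsing is deterministic.

Unambiguous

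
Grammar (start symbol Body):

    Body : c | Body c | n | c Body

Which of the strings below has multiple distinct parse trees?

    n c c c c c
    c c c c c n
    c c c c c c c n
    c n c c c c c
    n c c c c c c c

n c c c c c: 1 tree
c c c c c n: 1 tree
c c c c c c c n: 1 tree
c n c c c c c: 6 trees
n c c c c c c c: 1 tree

c n c c c c c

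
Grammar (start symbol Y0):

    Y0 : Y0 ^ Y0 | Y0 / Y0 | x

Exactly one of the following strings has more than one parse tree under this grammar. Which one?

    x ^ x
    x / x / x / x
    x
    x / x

x / x / x / x

x ^ x: 1 tree
x / x / x / x: 5 trees
x: 1 tree
x / x: 1 tree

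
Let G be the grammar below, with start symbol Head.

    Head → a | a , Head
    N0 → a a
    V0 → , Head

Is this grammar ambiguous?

Unambiguous

Only Head is reachable from Head; ignoring the rest: The reachable grammar is A → atom sep A | atom. Each atom is followed by either the separator (recurse) or end-of-string (stop) — no choice point.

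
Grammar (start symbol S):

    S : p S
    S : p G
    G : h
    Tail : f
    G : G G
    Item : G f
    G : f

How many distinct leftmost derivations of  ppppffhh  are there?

Parse trees for ppppffhh:
  [S p [S p [S p [S p [G [G f] [G [G f] [G [G h] [G h]]]]]]]]
  [S p [S p [S p [S p [G [G f] [G [G [G f] [G h]] [G h]]]]]]]
  [S p [S p [S p [S p [G [G [G f] [G f]] [G [G h] [G h]]]]]]]
  [S p [S p [S p [S p [G [G [G f] [G [G f] [G h]]] [G h]]]]]]
  [S p [S p [S p [S p [G [G [G [G f] [G f]] [G h]] [G h]]]]]]

5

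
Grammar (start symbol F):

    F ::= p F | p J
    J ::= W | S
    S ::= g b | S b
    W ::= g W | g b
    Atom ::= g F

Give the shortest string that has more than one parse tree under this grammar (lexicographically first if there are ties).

length 3: p g b has 2 parse trees

Two derivations of p g b:
  F ⇒ p J ⇒ p W ⇒ p g b
  F ⇒ p J ⇒ p S ⇒ p g b

p g b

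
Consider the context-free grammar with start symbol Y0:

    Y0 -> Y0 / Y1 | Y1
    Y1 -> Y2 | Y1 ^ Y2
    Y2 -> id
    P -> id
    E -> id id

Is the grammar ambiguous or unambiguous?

Only Y0, Y1, Y2 are reachable from Y0; ignoring the rest: Y0 → Y0 / Y1 | Y1  ;  Y1 → Y1 ^ Y2 | Y2  — a left-associative chain with Y2 at the bottom. Each string factors uniquely by precedence.

Unambiguous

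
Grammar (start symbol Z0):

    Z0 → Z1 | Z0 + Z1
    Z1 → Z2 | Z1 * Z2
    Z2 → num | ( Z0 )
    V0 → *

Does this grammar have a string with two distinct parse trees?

Only Z0, Z1, Z2 are reachable from Z0; ignoring the rest: The grammar is stratified — Z0 handles '+' (left-recursive), Z1 handles '*', Z2 atoms. Each operator has a fixed associativity and precedence level, so every string has one parse.

Unambiguous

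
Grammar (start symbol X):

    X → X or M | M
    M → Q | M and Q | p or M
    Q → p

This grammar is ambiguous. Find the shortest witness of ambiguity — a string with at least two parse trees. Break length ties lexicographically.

p or p

length 1: no string has ≥2 trees
length 3: p or p has 2 parse trees

Two derivations of p or p:
  X ⇒ X or M ⇒ M or M ⇒ Q or M ⇒ p or M ⇒ p or Q ⇒ p or p
  X ⇒ M ⇒ p or M ⇒ p or Q ⇒ p or p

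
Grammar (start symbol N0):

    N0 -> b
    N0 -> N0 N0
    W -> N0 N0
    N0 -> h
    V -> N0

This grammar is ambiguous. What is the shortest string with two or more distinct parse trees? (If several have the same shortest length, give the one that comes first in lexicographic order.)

b b b

length 1: no string has ≥2 trees
length 2: no string has ≥2 trees
length 3: b b b has 2 parse trees

Two derivations of b b b:
  N0 ⇒ N0 N0 ⇒ b N0 ⇒ b N0 N0 ⇒ b b N0 ⇒ b b b
  N0 ⇒ N0 N0 ⇒ N0 N0 N0 ⇒ b N0 N0 ⇒ b b N0 ⇒ b b b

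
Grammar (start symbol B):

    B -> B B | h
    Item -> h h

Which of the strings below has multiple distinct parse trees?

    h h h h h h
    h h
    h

h h h h h h: 42 trees
h h: 1 tree
h: 1 tree

h h h h h h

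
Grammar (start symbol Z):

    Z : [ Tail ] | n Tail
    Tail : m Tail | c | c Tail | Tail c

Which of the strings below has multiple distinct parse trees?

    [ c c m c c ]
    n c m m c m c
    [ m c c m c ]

[ c c m c c ]

[ c c m c c ]: 5 trees
n c m m c m c: 1 tree
[ m c c m c ]: 1 tree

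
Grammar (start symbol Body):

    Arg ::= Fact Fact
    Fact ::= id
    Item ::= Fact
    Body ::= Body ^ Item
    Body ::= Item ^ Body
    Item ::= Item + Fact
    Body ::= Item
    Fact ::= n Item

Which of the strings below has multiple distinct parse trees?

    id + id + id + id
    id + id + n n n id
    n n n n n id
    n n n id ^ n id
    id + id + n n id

n n n id ^ n id

id + id + id + id: 1 tree
id + id + n n n id: 1 tree
n n n n n id: 1 tree
n n n id ^ n id: 2 trees
id + id + n n id: 1 tree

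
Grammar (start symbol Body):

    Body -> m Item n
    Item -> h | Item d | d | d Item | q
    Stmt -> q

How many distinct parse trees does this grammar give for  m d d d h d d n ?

10

Parse trees for m d d d h d d n (showing first 6 of 10):
  [Body m [Item [Item [Item d [Item d [Item d [Item h]]]] d] d] n]
  [Body m [Item [Item d [Item [Item d [Item d [Item h]]] d]] d] n]
  [Body m [Item [Item d [Item d [Item [Item d [Item h]] d]]] d] n]
  [Body m [Item [Item d [Item d [Item d [Item [Item h] d]]]] d] n]
  [Body m [Item d [Item [Item [Item d [Item d [Item h]]] d] d]] n]
  [Body m [Item d [Item [Item d [Item [Item d [Item h]] d]] d]] n]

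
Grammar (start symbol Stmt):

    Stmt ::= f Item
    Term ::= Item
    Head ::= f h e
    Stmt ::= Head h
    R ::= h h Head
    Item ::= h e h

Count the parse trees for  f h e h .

2

Parse trees for f h e h:
  [Stmt f [Item h e h]]
  [Stmt [Head f h e] h]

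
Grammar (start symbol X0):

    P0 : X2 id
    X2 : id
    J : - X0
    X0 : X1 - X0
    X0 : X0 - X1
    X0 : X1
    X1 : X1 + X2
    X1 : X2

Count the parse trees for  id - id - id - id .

8

Parse trees for id - id - id - id:
  [X0 [X1 [X2 id]] - [X0 [X1 [X2 id]] - [X0 [X1 [X2 id]] - [X0 [X1 [X2 id]]]]]]
  [X0 [X1 [X2 id]] - [X0 [X1 [X2 id]] - [X0 [X0 [X1 [X2 id]]] - [X1 [X2 id]]]]]
  [X0 [X1 [X2 id]] - [X0 [X0 [X1 [X2 id]] - [X0 [X1 [X2 id]]]] - [X1 [X2 id]]]]
  [X0 [X1 [X2 id]] - [X0 [X0 [X0 [X1 [X2 id]]] - [X1 [X2 id]]] - [X1 [X2 id]]]]
  [X0 [X0 [X1 [X2 id]] - [X0 [X1 [X2 id]] - [X0 [X1 [X2 id]]]]] - [X1 [X2 id]]]
  [X0 [X0 [X1 [X2 id]] - [X0 [X0 [X1 [X2 id]]] - [X1 [X2 id]]]] - [X1 [X2 id]]]
  [X0 [X0 [X0 [X1 [X2 id]] - [X0 [X1 [X2 id]]]] - [X1 [X2 id]]] - [X1 [X2 id]]]
  [X0 [X0 [X0 [X0 [X1 [X2 id]]] - [X1 [X2 id]]] - [X1 [X2 id]]] - [X1 [X2 id]]]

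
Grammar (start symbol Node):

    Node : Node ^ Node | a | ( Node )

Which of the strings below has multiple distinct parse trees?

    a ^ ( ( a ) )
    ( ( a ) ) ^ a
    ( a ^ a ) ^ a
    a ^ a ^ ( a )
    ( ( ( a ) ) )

a ^ a ^ ( a )

a ^ ( ( a ) ): 1 tree
( ( a ) ) ^ a: 1 tree
( a ^ a ) ^ a: 1 tree
a ^ a ^ ( a ): 2 trees
( ( ( a ) ) ): 1 tree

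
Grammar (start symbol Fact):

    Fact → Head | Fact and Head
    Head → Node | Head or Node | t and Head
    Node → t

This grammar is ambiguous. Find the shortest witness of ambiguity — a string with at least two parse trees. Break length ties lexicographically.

t and t

length 1: no string has ≥2 trees
length 3: t and t has 2 parse trees

Two derivations of t and t:
  Fact ⇒ Head ⇒ t and Head ⇒ t and Node ⇒ t and t
  Fact ⇒ Fact and Head ⇒ Head and Head ⇒ Node and Head ⇒ t and Head ⇒ t and Node ⇒ t and t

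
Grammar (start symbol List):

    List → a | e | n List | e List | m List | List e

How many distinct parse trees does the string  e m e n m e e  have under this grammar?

Parse trees for e m e n m e e:
  [List e [List m [List e [List n [List m [List e [List e]]]]]]]
  [List e [List m [List e [List n [List m [List [List e] e]]]]]]
  [List e [List m [List e [List n [List [List m [List e]] e]]]]]
  [List e [List m [List e [List [List n [List m [List e]]] e]]]]
  [List e [List m [List [List e [List n [List m [List e]]]] e]]]
  [List e [List [List m [List e [List n [List m [List e]]]]] e]]
  [List [List e [List m [List e [List n [List m [List e]]]]]] e]

7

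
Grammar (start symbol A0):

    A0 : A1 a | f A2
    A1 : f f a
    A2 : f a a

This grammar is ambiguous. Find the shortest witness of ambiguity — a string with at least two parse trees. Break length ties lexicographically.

length 4: f f a a has 2 parse trees

Two derivations of f f a a:
  A0 ⇒ A1 a ⇒ f f a a
  A0 ⇒ f A2 ⇒ f f a a

f f a a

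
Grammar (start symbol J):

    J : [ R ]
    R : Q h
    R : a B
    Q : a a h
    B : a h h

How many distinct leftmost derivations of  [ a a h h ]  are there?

2

Parse trees for [ a a h h ]:
  [J [ [R [Q a a h] h] ]]
  [J [ [R a [B a h h]] ]]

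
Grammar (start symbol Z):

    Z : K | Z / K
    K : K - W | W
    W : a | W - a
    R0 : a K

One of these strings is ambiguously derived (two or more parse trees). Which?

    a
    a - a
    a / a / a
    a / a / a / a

a - a

a: 1 tree
a - a: 2 trees
a / a / a: 1 tree
a / a / a / a: 1 tree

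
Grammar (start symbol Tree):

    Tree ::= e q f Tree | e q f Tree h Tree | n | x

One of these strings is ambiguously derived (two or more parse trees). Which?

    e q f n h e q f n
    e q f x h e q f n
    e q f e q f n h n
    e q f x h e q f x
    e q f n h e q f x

e q f n h e q f n: 1 tree
e q f x h e q f n: 1 tree
e q f e q f n h n: 2 trees
e q f x h e q f x: 1 tree
e q f n h e q f x: 1 tree

e q f e q f n h n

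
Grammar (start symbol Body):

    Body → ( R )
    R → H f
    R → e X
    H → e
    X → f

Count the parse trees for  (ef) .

Parse trees for (ef):
  [Body ( [R [H e] f] )]
  [Body ( [R e [X f]] )]

2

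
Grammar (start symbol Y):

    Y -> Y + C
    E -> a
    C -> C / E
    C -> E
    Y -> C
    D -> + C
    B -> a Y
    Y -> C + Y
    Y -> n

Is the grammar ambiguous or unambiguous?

Ambiguous

Witness: a + a

Derivation 1: Y ⇒ Y + C ⇒ C + C ⇒ E + C ⇒ a + C ⇒ a + E ⇒ a + a
Derivation 2: Y ⇒ C + Y ⇒ E + Y ⇒ a + Y ⇒ a + C ⇒ a + E ⇒ a + a

Two distinct leftmost derivations for the same string.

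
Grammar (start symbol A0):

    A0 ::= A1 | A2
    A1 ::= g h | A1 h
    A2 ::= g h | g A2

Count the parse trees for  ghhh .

1

Parse trees for ghhh:
  [A0 [A1 [A1 [A1 g h] h] h]]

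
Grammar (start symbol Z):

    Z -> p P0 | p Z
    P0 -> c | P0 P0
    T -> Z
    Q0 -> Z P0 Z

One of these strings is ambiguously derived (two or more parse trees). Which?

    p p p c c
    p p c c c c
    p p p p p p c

p p c c c c

p p p c c: 1 tree
p p c c c c: 5 trees
p p p p p p c: 1 tree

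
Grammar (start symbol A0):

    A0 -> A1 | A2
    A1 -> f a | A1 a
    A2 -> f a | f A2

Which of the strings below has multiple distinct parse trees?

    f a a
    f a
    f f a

f a a: 1 tree
f a: 2 trees
f f a: 1 tree

f a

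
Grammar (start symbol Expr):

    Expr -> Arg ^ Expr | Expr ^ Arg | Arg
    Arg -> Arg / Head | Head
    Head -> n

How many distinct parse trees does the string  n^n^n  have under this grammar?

Parse trees for n^n^n:
  [Expr [Arg [Head n]] ^ [Expr [Arg [Head n]] ^ [Expr [Arg [Head n]]]]]
  [Expr [Arg [Head n]] ^ [Expr [Expr [Arg [Head n]]] ^ [Arg [Head n]]]]
  [Expr [Expr [Arg [Head n]] ^ [Expr [Arg [Head n]]]] ^ [Arg [Head n]]]
  [Expr [Expr [Expr [Arg [Head n]]] ^ [Arg [Head n]]] ^ [Arg [Head n]]]

4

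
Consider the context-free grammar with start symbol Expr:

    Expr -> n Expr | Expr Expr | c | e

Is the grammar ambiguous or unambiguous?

Witness: c c c

Derivation 1: Expr ⇒ Expr Expr ⇒ Expr Expr Expr ⇒ c Expr Expr ⇒ c c Expr ⇒ c c c
Derivation 2: Expr ⇒ Expr Expr ⇒ c Expr ⇒ c Expr Expr ⇒ c c Expr ⇒ c c c

Two distinct leftmost derivations for the same string.

Ambiguous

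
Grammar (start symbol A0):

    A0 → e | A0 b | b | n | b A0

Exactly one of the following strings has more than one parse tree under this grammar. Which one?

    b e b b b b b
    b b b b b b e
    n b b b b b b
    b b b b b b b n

b e b b b b b

b e b b b b b: 6 trees
b b b b b b e: 1 tree
n b b b b b b: 1 tree
b b b b b b b n: 1 tree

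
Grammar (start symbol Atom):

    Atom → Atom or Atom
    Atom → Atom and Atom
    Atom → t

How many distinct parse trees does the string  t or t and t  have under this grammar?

Parse trees for t or t and t:
  [Atom [Atom t] or [Atom [Atom t] and [Atom t]]]
  [Atom [Atom [Atom t] or [Atom t]] and [Atom t]]

2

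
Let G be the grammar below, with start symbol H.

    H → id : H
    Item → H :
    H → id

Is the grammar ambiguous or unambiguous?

Only H is reachable from H; ignoring the rest: Right-recursive list with a separator: after each atom, whether the separator follows determines the rule. One parse per string.

Unambiguous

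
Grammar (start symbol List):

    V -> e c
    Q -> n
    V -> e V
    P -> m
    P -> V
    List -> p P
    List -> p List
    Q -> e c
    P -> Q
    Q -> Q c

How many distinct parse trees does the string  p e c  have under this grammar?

2

Parse trees for p e c:
  [List p [P [V e c]]]
  [List p [P [Q e c]]]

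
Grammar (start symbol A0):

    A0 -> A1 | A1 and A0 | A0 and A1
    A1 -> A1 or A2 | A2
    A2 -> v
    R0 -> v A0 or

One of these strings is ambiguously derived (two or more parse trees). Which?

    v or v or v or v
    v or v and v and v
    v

v or v and v and v

v or v or v or v: 1 tree
v or v and v and v: 4 trees
v: 1 tree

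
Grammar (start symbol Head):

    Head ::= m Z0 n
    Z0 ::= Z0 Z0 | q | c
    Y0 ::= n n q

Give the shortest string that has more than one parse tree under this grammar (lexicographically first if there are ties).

m c c c n

length 3: no string has ≥2 trees
length 4: no string has ≥2 trees
length 5: m c c c n has 2 parse trees

Two derivations of m c c c n:
  Head ⇒ m Z0 n ⇒ m Z0 Z0 n ⇒ m Z0 Z0 Z0 n ⇒ m c Z0 Z0 n ⇒ m c c Z0 n ⇒ m c c c n
  Head ⇒ m Z0 n ⇒ m Z0 Z0 n ⇒ m c Z0 n ⇒ m c Z0 Z0 n ⇒ m c c Z0 n ⇒ m c c c n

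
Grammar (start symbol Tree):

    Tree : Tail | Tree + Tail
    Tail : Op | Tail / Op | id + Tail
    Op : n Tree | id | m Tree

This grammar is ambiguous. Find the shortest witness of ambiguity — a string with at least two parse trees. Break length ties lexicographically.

length 1: no string has ≥2 trees
length 2: no string has ≥2 trees
length 3: id + id has 2 parse trees

Two derivations of id + id:
  Tree ⇒ Tail ⇒ id + Tail ⇒ id + Op ⇒ id + id
  Tree ⇒ Tree + Tail ⇒ Tail + Tail ⇒ Op + Tail ⇒ id + Tail ⇒ id + Op ⇒ id + id

id + id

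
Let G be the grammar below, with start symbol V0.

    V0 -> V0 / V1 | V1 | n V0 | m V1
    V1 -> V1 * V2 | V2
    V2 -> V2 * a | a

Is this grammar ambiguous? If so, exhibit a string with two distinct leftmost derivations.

Ambiguous

Witness: a * a

Derivation 1: V0 ⇒ V1 ⇒ V1 * V2 ⇒ V2 * V2 ⇒ a * V2 ⇒ a * a
Derivation 2: V0 ⇒ V1 ⇒ V2 ⇒ V2 * a ⇒ a * a

Two distinct leftmost derivations for the same string.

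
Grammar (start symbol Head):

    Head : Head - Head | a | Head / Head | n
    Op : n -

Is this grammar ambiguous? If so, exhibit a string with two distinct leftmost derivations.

Ambiguous

Witness: a - a - a

Derivation 1: Head ⇒ Head - Head ⇒ Head - Head - Head ⇒ a - Head - Head ⇒ a - a - Head ⇒ a - a - a
Derivation 2: Head ⇒ Head - Head ⇒ a - Head ⇒ a - Head - Head ⇒ a - a - Head ⇒ a - a - a

Two distinct leftmost derivations for the same string.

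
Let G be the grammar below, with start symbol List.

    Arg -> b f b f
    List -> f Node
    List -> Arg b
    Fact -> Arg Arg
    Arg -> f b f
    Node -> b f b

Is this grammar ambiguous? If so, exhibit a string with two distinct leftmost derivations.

Witness: f b f b

Derivation 1: List ⇒ f Node ⇒ f b f b
Derivation 2: List ⇒ Arg b ⇒ f b f b

Two distinct leftmost derivations for the same string.

Ambiguous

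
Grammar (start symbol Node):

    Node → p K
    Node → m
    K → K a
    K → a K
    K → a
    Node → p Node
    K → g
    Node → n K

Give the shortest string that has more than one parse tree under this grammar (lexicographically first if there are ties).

length 1: no string has ≥2 trees
length 2: no string has ≥2 trees
length 3: n a a has 2 parse trees

Two derivations of n a a:
  Node ⇒ n K ⇒ n K a ⇒ n a a
  Node ⇒ n K ⇒ n a K ⇒ n a a

n a a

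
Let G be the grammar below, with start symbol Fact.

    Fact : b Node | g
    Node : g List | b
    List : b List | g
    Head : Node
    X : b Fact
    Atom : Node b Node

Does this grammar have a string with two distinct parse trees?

(Head, X, Atom are unreachable from Fact, so their rules don't affect L(Fact).) Each reachable nonterminal has at most one production per leading terminal, and all productions are right-linear; the derivation is determined token-by-token.

Unambiguous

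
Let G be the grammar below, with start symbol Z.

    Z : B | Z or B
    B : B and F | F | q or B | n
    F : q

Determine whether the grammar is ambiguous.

Ambiguous

Witness: q or n

Derivation 1: Z ⇒ B ⇒ q or B ⇒ q or n
Derivation 2: Z ⇒ Z or B ⇒ B or B ⇒ F or B ⇒ q or B ⇒ q or n

Two distinct leftmost derivations for the same string.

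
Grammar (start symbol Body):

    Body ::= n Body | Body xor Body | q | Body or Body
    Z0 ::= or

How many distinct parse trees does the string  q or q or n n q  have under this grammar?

Parse trees for q or q or n n q:
  [Body [Body q] or [Body [Body q] or [Body n [Body n [Body q]]]]]
  [Body [Body [Body q] or [Body q]] or [Body n [Body n [Body q]]]]

2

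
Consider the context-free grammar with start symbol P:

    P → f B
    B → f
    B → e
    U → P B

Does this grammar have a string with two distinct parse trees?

(U is unreachable from P, so its rules don't affect L(P).) Each reachable nonterminal has at most one production per leading terminal, and all productions are right-linear; the derivation is determined token-by-token.

Unambiguous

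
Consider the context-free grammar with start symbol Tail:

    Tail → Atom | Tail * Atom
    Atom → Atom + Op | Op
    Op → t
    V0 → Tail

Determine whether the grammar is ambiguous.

Unambiguous

(V0 is unreachable from Tail, so its rules don't affect L(Tail).) Tail → Tail * Atom | Atom  ;  Atom → Atom + Op | Op  — a left-associative chain with Op at the bottom. Each string factors uniquely by precedence.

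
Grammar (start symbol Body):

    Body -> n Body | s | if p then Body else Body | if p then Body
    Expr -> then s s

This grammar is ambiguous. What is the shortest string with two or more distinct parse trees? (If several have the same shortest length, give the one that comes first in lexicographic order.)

length 1: no string has ≥2 trees
length 2: no string has ≥2 trees
length 3: no string has ≥2 trees
length 4: no string has ≥2 trees
length 5: no string has ≥2 trees
length 6: no string has ≥2 trees
length 7: no string has ≥2 trees
length 8: no string has ≥2 trees
length 9: if p then if p then s else s has 2 parse trees

Two derivations of if p then if p then s else s:
  Body ⇒ if p then Body else Body ⇒ if p then if p then Body else Body ⇒ if p then if p then s else Body ⇒ if p then if p then s else s
  Body ⇒ if p then Body ⇒ if p then if p then Body else Body ⇒ if p then if p then s else Body ⇒ if p then if p then s else s

if p then if p then s else s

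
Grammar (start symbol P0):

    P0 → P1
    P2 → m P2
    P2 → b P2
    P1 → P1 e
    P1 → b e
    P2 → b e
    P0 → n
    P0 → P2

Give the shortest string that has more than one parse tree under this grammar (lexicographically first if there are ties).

length 1: no string has ≥2 trees
length 2: b e has 2 parse trees

Two derivations of b e:
  P0 ⇒ P1 ⇒ b e
  P0 ⇒ P2 ⇒ b e

b e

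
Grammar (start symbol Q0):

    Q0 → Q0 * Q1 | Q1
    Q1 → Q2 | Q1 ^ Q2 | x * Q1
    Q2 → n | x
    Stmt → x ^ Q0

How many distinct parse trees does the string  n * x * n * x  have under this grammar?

2

Parse trees for n * x * n * x:
  [Q0 [Q0 [Q0 [Q1 [Q2 n]]] * [Q1 x * [Q1 [Q2 n]]]] * [Q1 [Q2 x]]]
  [Q0 [Q0 [Q0 [Q0 [Q1 [Q2 n]]] * [Q1 [Q2 x]]] * [Q1 [Q2 n]]] * [Q1 [Q2 x]]]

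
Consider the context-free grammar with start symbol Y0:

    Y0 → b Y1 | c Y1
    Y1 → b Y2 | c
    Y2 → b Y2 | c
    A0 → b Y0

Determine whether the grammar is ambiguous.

(A0 is unreachable from Y0, so its rules don't affect L(Y0).) The reachable rules are right-linear with at most one rule per (nonterminal, next-terminal) pair. Each input token forces the next rule, so parsing is deterministic.

Unambiguous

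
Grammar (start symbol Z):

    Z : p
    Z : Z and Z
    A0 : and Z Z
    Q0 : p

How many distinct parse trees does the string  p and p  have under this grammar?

1

Parse trees for p and p:
  [Z [Z p] and [Z p]]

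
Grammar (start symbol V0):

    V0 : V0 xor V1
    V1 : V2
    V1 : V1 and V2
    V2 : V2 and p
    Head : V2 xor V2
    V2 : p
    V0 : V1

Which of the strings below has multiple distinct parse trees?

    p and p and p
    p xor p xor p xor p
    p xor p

p and p and p

p and p and p: 4 trees
p xor p xor p xor p: 1 tree
p xor p: 1 tree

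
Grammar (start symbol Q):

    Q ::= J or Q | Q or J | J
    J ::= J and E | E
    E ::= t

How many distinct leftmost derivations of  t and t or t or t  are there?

4

Parse trees for t and t or t or t:
  [Q [J [J [E t]] and [E t]] or [Q [J [E t]] or [Q [J [E t]]]]]
  [Q [J [J [E t]] and [E t]] or [Q [Q [J [E t]]] or [J [E t]]]]
  [Q [Q [J [J [E t]] and [E t]] or [Q [J [E t]]]] or [J [E t]]]
  [Q [Q [Q [J [J [E t]] and [E t]]] or [J [E t]]] or [J [E t]]]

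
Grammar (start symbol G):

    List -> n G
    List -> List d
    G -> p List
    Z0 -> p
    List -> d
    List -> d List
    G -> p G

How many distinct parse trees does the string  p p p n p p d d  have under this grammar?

Parse trees for p p p n p p d d:
  [G p [G p [G p [List n [G p [G p [List [List d] d]]]]]]]
  [G p [G p [G p [List n [G p [G p [List d [List d]]]]]]]]
  [G p [G p [G p [List [List n [G p [G p [List d]]]] d]]]]

3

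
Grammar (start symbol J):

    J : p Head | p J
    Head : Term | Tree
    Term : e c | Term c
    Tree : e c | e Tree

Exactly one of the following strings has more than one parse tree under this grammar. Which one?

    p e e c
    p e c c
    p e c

p e e c: 1 tree
p e c c: 1 tree
p e c: 2 trees

p e c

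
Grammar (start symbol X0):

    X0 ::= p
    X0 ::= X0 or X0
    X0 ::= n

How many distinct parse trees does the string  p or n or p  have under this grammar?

Parse trees for p or n or p:
  [X0 [X0 p] or [X0 [X0 n] or [X0 p]]]
  [X0 [X0 [X0 p] or [X0 n]] or [X0 p]]

2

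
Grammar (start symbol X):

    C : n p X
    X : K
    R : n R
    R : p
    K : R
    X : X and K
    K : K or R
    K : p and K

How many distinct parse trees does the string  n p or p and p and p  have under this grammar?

Parse trees for n p or p and p and p:
  [X [X [K [K [R n [R p]]] or [R p]]] and [K p and [K [R p]]]]
  [X [X [X [K [K [R n [R p]]] or [R p]]] and [K [R p]]] and [K [R p]]]

2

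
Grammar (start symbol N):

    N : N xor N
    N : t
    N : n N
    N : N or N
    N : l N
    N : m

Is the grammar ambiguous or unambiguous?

Ambiguous

Witness: l m or m

Derivation 1: N ⇒ N or N ⇒ l N or N ⇒ l m or N ⇒ l m or m
Derivation 2: N ⇒ l N ⇒ l N or N ⇒ l m or N ⇒ l m or m

Two distinct leftmost derivations for the same string.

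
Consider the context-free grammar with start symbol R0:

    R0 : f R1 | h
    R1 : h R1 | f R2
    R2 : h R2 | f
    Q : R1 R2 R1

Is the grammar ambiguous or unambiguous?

(Q is unreachable from R0, so its rules don't affect L(R0).) Restricted to the reachable nonterminals, every rule has the form A → t or A → t B, and no two rules for the same A share a first terminal. The grammar encodes a DFA — one run per string.

Unambiguous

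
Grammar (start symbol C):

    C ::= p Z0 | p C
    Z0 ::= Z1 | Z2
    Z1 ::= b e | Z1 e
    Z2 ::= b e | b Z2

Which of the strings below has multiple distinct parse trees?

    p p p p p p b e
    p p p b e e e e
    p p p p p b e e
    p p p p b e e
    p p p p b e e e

p p p p p p b e

p p p p p p b e: 2 trees
p p p b e e e e: 1 tree
p p p p p b e e: 1 tree
p p p p b e e: 1 tree
p p p p b e e e: 1 tree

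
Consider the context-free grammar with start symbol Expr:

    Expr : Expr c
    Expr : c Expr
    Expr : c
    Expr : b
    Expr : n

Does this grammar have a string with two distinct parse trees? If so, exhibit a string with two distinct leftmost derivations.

Witness: c c

Derivation 1: Expr ⇒ Expr c ⇒ c c
Derivation 2: Expr ⇒ c Expr ⇒ c c

Two distinct leftmost derivations for the same string.

Ambiguous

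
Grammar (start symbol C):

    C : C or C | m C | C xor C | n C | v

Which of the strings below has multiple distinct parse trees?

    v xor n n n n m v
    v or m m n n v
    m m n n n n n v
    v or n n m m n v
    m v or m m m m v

v xor n n n n m v: 1 tree
v or m m n n v: 1 tree
m m n n n n n v: 1 tree
v or n n m m n v: 1 tree
m v or m m m m v: 2 trees

m v or m m m m v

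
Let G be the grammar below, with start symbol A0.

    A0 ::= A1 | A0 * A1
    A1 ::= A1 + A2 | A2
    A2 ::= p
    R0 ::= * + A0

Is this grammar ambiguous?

Unambiguous

Only A0, A1, A2 are reachable from A0; ignoring the rest: A0 → A0 * A1 | A1  ;  A1 → A1 + A2 | A2  — a left-associative chain with A2 at the bottom. Each string factors uniquely by precedence.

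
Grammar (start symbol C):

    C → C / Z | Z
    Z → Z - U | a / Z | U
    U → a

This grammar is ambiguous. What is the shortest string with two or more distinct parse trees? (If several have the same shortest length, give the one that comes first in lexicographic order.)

a / a

length 1: no string has ≥2 trees
length 3: a / a has 2 parse trees

Two derivations of a / a:
  C ⇒ C / Z ⇒ Z / Z ⇒ U / Z ⇒ a / Z ⇒ a / U ⇒ a / a
  C ⇒ Z ⇒ a / Z ⇒ a / U ⇒ a / a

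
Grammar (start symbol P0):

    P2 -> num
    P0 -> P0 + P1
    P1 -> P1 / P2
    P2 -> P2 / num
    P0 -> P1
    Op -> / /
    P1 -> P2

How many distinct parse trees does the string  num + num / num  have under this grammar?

2

Parse trees for num + num / num:
  [P0 [P0 [P1 [P2 num]]] + [P1 [P1 [P2 num]] / [P2 num]]]
  [P0 [P0 [P1 [P2 num]]] + [P1 [P2 [P2 num] / num]]]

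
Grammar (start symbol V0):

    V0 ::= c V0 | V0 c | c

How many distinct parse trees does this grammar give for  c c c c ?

Parse trees for c c c c:
  [V0 c [V0 c [V0 c [V0 c]]]]
  [V0 c [V0 c [V0 [V0 c] c]]]
  [V0 c [V0 [V0 c [V0 c]] c]]
  [V0 c [V0 [V0 [V0 c] c] c]]
  [V0 [V0 c [V0 c [V0 c]]] c]
  [V0 [V0 c [V0 [V0 c] c]] c]
  [V0 [V0 [V0 c [V0 c]] c] c]
  [V0 [V0 [V0 [V0 c] c] c] c]

8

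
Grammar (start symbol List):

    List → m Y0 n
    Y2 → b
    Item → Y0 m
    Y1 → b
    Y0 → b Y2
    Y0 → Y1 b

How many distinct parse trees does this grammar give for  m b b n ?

2

Parse trees for m b b n:
  [List m [Y0 b [Y2 b]] n]
  [List m [Y0 [Y1 b] b] n]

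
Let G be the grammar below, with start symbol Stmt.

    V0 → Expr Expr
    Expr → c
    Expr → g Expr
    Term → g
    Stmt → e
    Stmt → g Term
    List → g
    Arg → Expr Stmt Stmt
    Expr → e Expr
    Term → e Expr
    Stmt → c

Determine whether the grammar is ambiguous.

(Arg, V0, List are unreachable from Stmt, so their rules don't affect L(Stmt).) Restricted to the reachable nonterminals, every rule has the form A → t or A → t B, and no two rules for the same A share a first terminal. The grammar encodes a DFA — one run per string.

Unambiguous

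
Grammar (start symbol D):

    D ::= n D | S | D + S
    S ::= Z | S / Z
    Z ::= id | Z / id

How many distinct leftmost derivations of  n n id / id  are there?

2

Parse trees for n n id / id:
  [D n [D n [D [S [Z [Z id] / id]]]]]
  [D n [D n [D [S [S [Z id]] / [Z id]]]]]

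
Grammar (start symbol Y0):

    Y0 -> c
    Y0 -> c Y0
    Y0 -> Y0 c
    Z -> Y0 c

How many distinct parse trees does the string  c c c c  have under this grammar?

8

Parse trees for c c c c:
  [Y0 c [Y0 c [Y0 c [Y0 c]]]]
  [Y0 c [Y0 c [Y0 [Y0 c] c]]]
  [Y0 c [Y0 [Y0 c [Y0 c]] c]]
  [Y0 c [Y0 [Y0 [Y0 c] c] c]]
  [Y0 [Y0 c [Y0 c [Y0 c]]] c]
  [Y0 [Y0 c [Y0 [Y0 c] c]] c]
  [Y0 [Y0 [Y0 c [Y0 c]] c] c]
  [Y0 [Y0 [Y0 [Y0 c] c] c] c]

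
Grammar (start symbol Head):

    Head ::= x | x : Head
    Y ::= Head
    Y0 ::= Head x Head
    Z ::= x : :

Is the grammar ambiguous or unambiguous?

Unambiguous

Only Head is reachable from Head; ignoring the rest: Right-recursive list with a separator: after each atom, whether the separator follows determines the rule. One parse per string.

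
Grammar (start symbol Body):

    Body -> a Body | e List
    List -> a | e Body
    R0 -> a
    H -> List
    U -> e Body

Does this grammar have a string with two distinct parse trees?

Unambiguous

(R0, H, U are unreachable from Body, so their rules don't affect L(Body).) Restricted to the reachable nonterminals, every rule has the form A → t or A → t B, and no two rules for the same A share a first terminal. The grammar encodes a DFA — one run per string.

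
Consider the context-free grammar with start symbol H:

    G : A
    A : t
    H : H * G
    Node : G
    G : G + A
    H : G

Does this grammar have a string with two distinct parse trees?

Unambiguous

(Node is unreachable from H, so its rules don't affect L(H).) This is a standard precedence ladder (H over G over A), with each level left-recursive on its own operator ('*' at H, '+' at G). That structure is LR(1), hence unambiguous.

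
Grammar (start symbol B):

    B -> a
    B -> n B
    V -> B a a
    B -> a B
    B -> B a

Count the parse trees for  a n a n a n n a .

1

Parse trees for a n a n a n n a:
  [B a [B n [B a [B n [B a [B n [B n [B a]]]]]]]]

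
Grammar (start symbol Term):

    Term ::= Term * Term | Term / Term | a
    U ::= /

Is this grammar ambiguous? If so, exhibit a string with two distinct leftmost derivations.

Ambiguous

Witness: a * a * a

Derivation 1: Term ⇒ Term * Term ⇒ Term * Term * Term ⇒ a * Term * Term ⇒ a * a * Term ⇒ a * a * a
Derivation 2: Term ⇒ Term * Term ⇒ a * Term ⇒ a * Term * Term ⇒ a * a * Term ⇒ a * a * a

Two distinct leftmost derivations for the same string.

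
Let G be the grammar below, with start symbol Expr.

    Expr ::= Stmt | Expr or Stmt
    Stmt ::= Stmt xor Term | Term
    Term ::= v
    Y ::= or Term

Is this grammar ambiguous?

Unambiguous

(Y is unreachable from Expr, so its rules don't affect L(Expr).) Expr → Expr or Stmt | Stmt  ;  Stmt → Stmt xor Term | Term  — a left-associative chain with Term at the bottom. Each string factors uniquely by precedence.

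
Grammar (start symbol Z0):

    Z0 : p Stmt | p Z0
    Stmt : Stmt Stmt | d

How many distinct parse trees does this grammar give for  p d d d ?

Parse trees for p d d d:
  [Z0 p [Stmt [Stmt d] [Stmt [Stmt d] [Stmt d]]]]
  [Z0 p [Stmt [Stmt [Stmt d] [Stmt d]] [Stmt d]]]

2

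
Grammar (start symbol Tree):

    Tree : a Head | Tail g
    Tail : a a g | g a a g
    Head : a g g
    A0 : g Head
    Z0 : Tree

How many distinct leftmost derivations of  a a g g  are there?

Parse trees for a a g g:
  [Tree a [Head a g g]]
  [Tree [Tail a a g] g]

2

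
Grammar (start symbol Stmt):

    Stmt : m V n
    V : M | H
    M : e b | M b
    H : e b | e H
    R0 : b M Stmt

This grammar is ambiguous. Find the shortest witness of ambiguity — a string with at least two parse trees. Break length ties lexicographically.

m e b n

length 4: m e b n has 2 parse trees

Two derivations of m e b n:
  Stmt ⇒ m V n ⇒ m M n ⇒ m e b n
  Stmt ⇒ m V n ⇒ m H n ⇒ m e b n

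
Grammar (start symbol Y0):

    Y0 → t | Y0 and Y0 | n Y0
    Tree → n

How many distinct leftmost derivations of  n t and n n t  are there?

Parse trees for n t and n n t:
  [Y0 [Y0 n [Y0 t]] and [Y0 n [Y0 n [Y0 t]]]]
  [Y0 n [Y0 [Y0 t] and [Y0 n [Y0 n [Y0 t]]]]]

2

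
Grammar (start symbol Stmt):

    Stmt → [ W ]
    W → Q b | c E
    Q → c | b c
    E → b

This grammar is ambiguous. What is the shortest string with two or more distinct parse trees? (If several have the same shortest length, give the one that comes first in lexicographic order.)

[ c b ]

length 4: [ c b ] has 2 parse trees

Two derivations of [ c b ]:
  Stmt ⇒ [ W ] ⇒ [ Q b ] ⇒ [ c b ]
  Stmt ⇒ [ W ] ⇒ [ c E ] ⇒ [ c b ]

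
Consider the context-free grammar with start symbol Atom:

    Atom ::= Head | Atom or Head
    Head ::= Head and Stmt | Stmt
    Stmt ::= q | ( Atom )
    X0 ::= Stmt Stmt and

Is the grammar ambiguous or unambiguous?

Unambiguous

(X0 is unreachable from Atom, so its rules don't affect L(Atom).) Atom → Atom or Head | Head  ;  Head → Head and Stmt | Stmt  — a left-associative chain with Stmt at the bottom. Each string factors uniquely by precedence.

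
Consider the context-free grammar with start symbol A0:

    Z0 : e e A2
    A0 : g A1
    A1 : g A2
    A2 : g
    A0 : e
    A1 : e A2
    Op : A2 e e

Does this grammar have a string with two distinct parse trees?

Unambiguous

Only A0, A1, A2 are reachable from A0; ignoring the rest: Restricted to the reachable nonterminals, every rule has the form A → t or A → t B, and no two rules for the same A share a first terminal. The grammar encodes a DFA — one run per string.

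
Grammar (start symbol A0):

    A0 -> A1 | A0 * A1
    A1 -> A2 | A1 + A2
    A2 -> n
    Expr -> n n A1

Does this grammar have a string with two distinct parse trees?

Only A0, A1, A2 are reachable from A0; ignoring the rest: This is a standard precedence ladder (A0 over A1 over A2), with each level left-recursive on its own operator ('*' at A0, '+' at A1). That structure is LR(1), hence unambiguous.

Unambiguous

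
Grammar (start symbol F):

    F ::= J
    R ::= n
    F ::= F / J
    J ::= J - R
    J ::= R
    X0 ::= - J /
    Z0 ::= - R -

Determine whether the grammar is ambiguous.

Unambiguous

(Z0, X0 are unreachable from F, so their rules don't affect L(F).) The grammar is stratified — F handles '/' (left-recursive), J handles '-', R atoms. Each operator has a fixed associativity and precedence level, so every string has one parse.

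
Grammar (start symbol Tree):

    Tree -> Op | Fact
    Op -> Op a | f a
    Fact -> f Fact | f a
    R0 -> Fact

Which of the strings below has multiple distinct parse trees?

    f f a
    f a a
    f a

f f a: 1 tree
f a a: 1 tree
f a: 2 trees

f a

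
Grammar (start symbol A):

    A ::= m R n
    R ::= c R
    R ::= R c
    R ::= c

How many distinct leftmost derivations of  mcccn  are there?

4

Parse trees for mcccn:
  [A m [R c [R c [R c]]] n]
  [A m [R c [R [R c] c]] n]
  [A m [R [R c [R c]] c] n]
  [A m [R [R [R c] c] c] n]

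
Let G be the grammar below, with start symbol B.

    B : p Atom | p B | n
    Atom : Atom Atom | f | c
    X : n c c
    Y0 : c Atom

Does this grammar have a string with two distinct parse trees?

Witness: p c c c

Derivation 1: B ⇒ p Atom ⇒ p Atom Atom ⇒ p Atom Atom Atom ⇒ p c Atom Atom ⇒ p c c Atom ⇒ p c c c
Derivation 2: B ⇒ p Atom ⇒ p Atom Atom ⇒ p c Atom ⇒ p c Atom Atom ⇒ p c c Atom ⇒ p c c c

Two distinct leftmost derivations for the same string.

Ambiguous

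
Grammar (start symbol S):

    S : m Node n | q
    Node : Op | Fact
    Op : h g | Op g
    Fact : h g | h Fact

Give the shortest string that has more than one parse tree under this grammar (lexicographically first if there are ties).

length 1: no string has ≥2 trees
length 4: m h g n has 2 parse trees

Two derivations of m h g n:
  S ⇒ m Node n ⇒ m Op n ⇒ m h g n
  S ⇒ m Node n ⇒ m Fact n ⇒ m h g n

m h g n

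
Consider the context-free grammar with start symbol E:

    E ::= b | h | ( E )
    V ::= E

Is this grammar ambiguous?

(V is unreachable from E, so its rules don't affect L(E).) Each string is a nest of matched brackets around a single atom. An opening bracket forces the recursive rule; an atom forces the base rule.

Unambiguous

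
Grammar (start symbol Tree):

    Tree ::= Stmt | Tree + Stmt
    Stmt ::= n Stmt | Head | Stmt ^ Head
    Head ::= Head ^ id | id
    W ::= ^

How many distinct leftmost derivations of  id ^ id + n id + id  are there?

2

Parse trees for id ^ id + n id + id:
  [Tree [Tree [Tree [Stmt [Head [Head id] ^ id]]] + [Stmt n [Stmt [Head id]]]] + [Stmt [Head id]]]
  [Tree [Tree [Tree [Stmt [Stmt [Head id]] ^ [Head id]]] + [Stmt n [Stmt [Head id]]]] + [Stmt [Head id]]]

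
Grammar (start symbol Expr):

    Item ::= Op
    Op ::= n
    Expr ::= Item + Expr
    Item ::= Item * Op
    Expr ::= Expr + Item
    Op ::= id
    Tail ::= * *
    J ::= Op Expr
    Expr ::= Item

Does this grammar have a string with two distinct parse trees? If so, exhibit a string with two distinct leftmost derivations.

Witness: id + id

Derivation 1: Expr ⇒ Item + Expr ⇒ Op + Expr ⇒ id + Expr ⇒ id + Item ⇒ id + Op ⇒ id + id
Derivation 2: Expr ⇒ Expr + Item ⇒ Item + Item ⇒ Op + Item ⇒ id + Item ⇒ id + Op ⇒ id + id

Two distinct leftmost derivations for the same string.

Ambiguous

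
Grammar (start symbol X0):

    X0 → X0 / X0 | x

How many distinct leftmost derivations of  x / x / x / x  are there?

5

Parse trees for x / x / x / x:
  [X0 [X0 x] / [X0 [X0 x] / [X0 [X0 x] / [X0 x]]]]
  [X0 [X0 x] / [X0 [X0 [X0 x] / [X0 x]] / [X0 x]]]
  [X0 [X0 [X0 x] / [X0 x]] / [X0 [X0 x] / [X0 x]]]
  [X0 [X0 [X0 x] / [X0 [X0 x] / [X0 x]]] / [X0 x]]
  [X0 [X0 [X0 [X0 x] / [X0 x]] / [X0 x]] / [X0 x]]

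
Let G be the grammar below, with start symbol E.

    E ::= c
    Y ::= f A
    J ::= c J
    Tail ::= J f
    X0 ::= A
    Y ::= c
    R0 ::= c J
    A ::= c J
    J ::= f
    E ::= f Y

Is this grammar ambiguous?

(X0, R0, Tail are unreachable from E, so their rules don't affect L(E).) Each reachable nonterminal has at most one production per leading terminal, and all productions are right-linear; the derivation is determined token-by-token.

Unambiguous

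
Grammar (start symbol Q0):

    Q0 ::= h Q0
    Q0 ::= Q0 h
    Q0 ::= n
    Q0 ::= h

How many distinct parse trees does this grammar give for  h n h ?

2

Parse trees for h n h:
  [Q0 h [Q0 [Q0 n] h]]
  [Q0 [Q0 h [Q0 n]] h]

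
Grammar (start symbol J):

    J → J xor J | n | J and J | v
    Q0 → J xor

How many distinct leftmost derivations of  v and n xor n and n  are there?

5

Parse trees for v and n xor n and n:
  [J [J [J v] and [J n]] xor [J [J n] and [J n]]]
  [J [J v] and [J [J n] xor [J [J n] and [J n]]]]
  [J [J v] and [J [J [J n] xor [J n]] and [J n]]]
  [J [J [J [J v] and [J n]] xor [J n]] and [J n]]
  [J [J [J v] and [J [J n] xor [J n]]] and [J n]]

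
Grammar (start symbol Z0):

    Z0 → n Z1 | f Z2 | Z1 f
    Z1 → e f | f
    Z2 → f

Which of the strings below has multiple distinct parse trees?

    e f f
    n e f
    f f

e f f: 1 tree
n e f: 1 tree
f f: 2 trees

f f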